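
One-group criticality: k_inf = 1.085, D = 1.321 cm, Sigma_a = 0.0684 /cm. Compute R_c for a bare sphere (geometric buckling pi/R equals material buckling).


L^2 = D / Sigma_a = 1.321 / 0.0684 = 19.31287 cm^2
B_m^2 = (k_inf - 1) / L^2 = (1.085 - 1) / 19.31287 = 0.004401210 /cm^2
For a bare sphere: B_g = pi/R, so R_c = pi / sqrt(B_m^2)
R_c = pi / sqrt(0.004401210) = 47.355 cm

47.355


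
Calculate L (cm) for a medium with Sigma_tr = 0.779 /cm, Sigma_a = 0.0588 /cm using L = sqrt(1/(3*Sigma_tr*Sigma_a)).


D = 1 / (3 * Sigma_tr) = 1 / (3 * 0.779) = 0.4278990 cm
L = sqrt(D / Sigma_a)
L = sqrt(0.4278990 / 0.0588)
L = 2.6976 cm

2.6976


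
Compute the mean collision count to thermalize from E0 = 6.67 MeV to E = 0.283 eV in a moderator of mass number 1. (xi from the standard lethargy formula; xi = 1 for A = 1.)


xi = 1 + (A-1)^2/(2A)*ln((A-1)/(A+1)) = 1 (for A = 1)
n = ln(E0/E) / xi
n = ln(6.67e6 / 0.283) / 1
n = ln(2.356890e+07) / 1 = 16.975

16.975


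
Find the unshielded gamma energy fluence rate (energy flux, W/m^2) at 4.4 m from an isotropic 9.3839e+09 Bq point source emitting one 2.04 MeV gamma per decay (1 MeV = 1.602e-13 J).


psi = A * E * 1.602e-13 / (4*pi*r^2)
psi = 9.3839e+09 * 2.04 * 1.602e-13 / (4*pi*4.4^2)
psi = 1.2606e-05 W/m^2

1.2606e-05


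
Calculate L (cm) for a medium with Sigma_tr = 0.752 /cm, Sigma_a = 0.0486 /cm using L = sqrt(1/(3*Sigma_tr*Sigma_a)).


D = 1 / (3 * Sigma_tr) = 1 / (3 * 0.752) = 0.4432624 cm
L = sqrt(D / Sigma_a)
L = sqrt(0.4432624 / 0.0486)
L = 3.0200 cm

3.0200


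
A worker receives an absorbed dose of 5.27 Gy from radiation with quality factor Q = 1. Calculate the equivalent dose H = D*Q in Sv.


H = D * Q
H = 5.27 * 1
H = 5.2700 Sv

5.2700


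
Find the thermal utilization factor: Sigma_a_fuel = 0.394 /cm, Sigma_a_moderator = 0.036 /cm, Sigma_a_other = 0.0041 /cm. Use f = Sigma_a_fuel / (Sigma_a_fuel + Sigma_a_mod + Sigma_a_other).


f = Sigma_a_fuel / (Sigma_a_fuel + Sigma_a_mod + Sigma_a_other)
f = 0.394 / (0.394 + 0.036 + 0.0041)
f = 0.90762

0.90762


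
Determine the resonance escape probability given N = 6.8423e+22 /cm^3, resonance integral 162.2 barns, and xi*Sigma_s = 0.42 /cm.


p = exp(-N * I * 1e-24 / (xi*Sigma_s))
p = exp(-6.8423e+22 * 162.2 * 1e-24 / 0.42)
p = 3.3425e-12

3.3425e-12


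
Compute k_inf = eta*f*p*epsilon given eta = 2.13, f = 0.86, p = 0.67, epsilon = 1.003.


k_inf = eta * f * p * epsilon
k_inf = 2.13 * 0.86 * 0.67 * 1.003
k_inf = 1.2310

1.2310


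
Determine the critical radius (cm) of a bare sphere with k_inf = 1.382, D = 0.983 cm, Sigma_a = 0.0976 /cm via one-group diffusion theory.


L^2 = D / Sigma_a = 0.983 / 0.0976 = 10.07172 cm^2
B_m^2 = (k_inf - 1) / L^2 = (1.382 - 1) / 10.07172 = 0.03792798 /cm^2
For a bare sphere: B_g = pi/R, so R_c = pi / sqrt(B_m^2)
R_c = pi / sqrt(0.03792798) = 16.131 cm

16.131


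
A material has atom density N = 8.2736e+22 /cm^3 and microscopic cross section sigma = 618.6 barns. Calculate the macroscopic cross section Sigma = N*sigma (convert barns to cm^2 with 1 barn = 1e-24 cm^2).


Sigma = N * sigma_barns * 1e-24
Sigma = 8.2736e+22 * 618.6 * 1e-24
Sigma = 51.180 /cm

51.180


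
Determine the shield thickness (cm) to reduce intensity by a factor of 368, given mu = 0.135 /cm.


x = ln(factor) / mu
x = ln(368) / 0.135
x = 43.764 cm

43.764


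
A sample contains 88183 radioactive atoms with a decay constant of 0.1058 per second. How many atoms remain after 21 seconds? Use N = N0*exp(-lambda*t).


N = N0 * exp(-lambda * t)
N = 88183 * exp(-0.1058 * 21)
N = 9560.3

9560.3


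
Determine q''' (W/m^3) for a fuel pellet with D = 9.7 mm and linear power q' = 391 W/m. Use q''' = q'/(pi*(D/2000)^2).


r = D / 2 / 1000 = 9.7 / 2 / 1000 = 0.00485 m
q''' = q' / (pi * r^2)
q''' = 391 / (pi * 0.00485^2)
q''' = 5.2911e+06 W/m^3

5.2911e+06


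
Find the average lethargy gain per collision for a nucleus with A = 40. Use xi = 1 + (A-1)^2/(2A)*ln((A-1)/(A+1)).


xi = 1 + (A-1)^2/(2A) * ln((A-1)/(A+1))
xi = 1 + (40-1)^2/(2*40) * ln((40-1)/(40 +1))
xi = 0.049177

0.049177


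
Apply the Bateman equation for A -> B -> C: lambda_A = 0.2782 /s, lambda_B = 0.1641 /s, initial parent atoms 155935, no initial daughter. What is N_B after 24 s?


N_B(t) = lambda_A * N_A0 / (lambda_B - lambda_A) * [exp(-lambda_A*t) - exp(-lambda_B*t)]
exp(-0.2782*24) = 0.001259803; exp(-0.1641*24) = 0.01947936
N_B = 0.2782 * 155935 / (0.1641 - 0.2782) * (0.001259803 - 0.01947936)
N_B = 6927.1

6927.1


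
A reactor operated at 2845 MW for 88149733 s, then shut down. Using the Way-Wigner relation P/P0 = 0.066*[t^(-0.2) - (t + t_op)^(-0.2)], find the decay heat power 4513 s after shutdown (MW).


P/P0 = 0.066 * [t^(-0.2) - (t + t_op)^(-0.2)]
P/P0 = 0.066 * [4513^(-0.2) - (4513 + 88149733)^(-0.2)]
P/P0 = 0.066 * [0.1858262 - 0.02576033] = 0.01056435
P = 2845 * 0.01056435 = 30.056 MW

30.056


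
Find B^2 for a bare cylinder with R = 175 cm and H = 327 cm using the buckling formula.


B^2 = (2.405/R)^2 + (pi/H)^2
B^2 = (2.405/175)^2 + (pi/327)^2
B^2 = 2.8117e-04 /cm^2

2.8117e-04


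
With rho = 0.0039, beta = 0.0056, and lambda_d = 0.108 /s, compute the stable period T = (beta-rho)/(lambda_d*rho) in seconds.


T = (beta - rho) / (lambda_d * rho)
T = (0.0056 - 0.0039) / (0.108 * 0.0039)
T = 4.0361 s

4.0361


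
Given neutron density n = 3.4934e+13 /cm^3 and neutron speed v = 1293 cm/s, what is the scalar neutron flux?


phi = n * v
phi = 3.4934e+13 * 1293
phi = 4.5170e+16 /cm^2/s

4.5170e+16


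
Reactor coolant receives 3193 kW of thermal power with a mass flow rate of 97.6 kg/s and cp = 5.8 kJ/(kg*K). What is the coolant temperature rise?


dT = Q / (m_dot * cp)
dT = 3193 / (97.6 * 5.8)
dT = 5.6405 C

5.6405


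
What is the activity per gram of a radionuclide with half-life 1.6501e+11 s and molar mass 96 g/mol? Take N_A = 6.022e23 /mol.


lambda = ln(2) / t_half = ln(2) / 1.6501e+11 = 4.200637e-12 /s
SA = lambda * N_A / M
SA = 4.200637e-12 * 6.022e23 / 96
SA = 2.6350e+10 Bq/g

2.6350e+10


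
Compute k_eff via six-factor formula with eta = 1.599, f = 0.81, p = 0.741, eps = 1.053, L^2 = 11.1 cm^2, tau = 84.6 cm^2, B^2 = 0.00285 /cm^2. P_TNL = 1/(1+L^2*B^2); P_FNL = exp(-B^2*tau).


k_inf = eta*f*p*eps = 1.599*0.81*0.741*1.053 = 1.010602
P_TNL = 1/(1 + L^2*B^2) = 1/(1 + 11.1*0.00285) = 0.9693351
P_FNL = exp(-B^2*tau) = exp(-0.00285*84.6) = 0.7857552
k_eff = k_inf * P_TNL * P_FNL = 1.010602 * 0.9693351 * 0.7857552
k_eff = 0.76974

0.76974


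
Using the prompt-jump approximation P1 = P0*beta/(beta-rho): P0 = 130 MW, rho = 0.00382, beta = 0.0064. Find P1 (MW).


P1/P0 = beta / (beta - rho)
P1/P0 = 0.0064 / (0.0064 - 0.00382) = 2.480620
P1 = 130 * 2.480620 = 322.48 MW

322.48


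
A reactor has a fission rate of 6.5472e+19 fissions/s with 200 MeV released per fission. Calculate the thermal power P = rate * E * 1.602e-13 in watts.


P = fission_rate * E_MeV * 1.602e-13
P = 6.5472e+19 * 200 * 1.602e-13
P = 2.0977e+09 W

2.0977e+09


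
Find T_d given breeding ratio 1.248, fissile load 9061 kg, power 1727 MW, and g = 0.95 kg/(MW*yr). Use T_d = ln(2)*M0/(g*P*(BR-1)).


Breeding gain G = BR - 1 = 1.248 - 1 = 0.248
Fissile production rate = g * P * G = 0.95 * 1727 * 0.248 = 406.8812 kg/yr
T_d = ln(2) * M0 / (g * P * G)
T_d = ln(2) * 9061 / 406.8812 = 15.436 yr

15.436


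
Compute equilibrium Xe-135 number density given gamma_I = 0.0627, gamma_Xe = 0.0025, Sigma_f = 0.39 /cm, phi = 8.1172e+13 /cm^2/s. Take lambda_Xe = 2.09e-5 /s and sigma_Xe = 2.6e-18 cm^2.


Xe_eq = (gamma_I + gamma_Xe) * Sigma_f * phi / (lambda_Xe + sigma_Xe * phi)
Numerator = (0.0627 + 0.0025) * 0.39 * 8.1172e+13 = 2.064042e+12
Denominator = 2.09e-5 + 2.6e-18 * 8.1172e+13 = 2.319472e-04
Xe_eq = 2.064042e+12 / 2.319472e-04 = 8.8988e+15 /cm^3

8.8988e+15


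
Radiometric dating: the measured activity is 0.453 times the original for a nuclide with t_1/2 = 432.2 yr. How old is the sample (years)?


lambda = ln(2) / t_half = ln(2) / 432.2 = 0.001603765 /yr
t = -ln(A/A0) / lambda
t = -ln(0.453) / 0.001603765
t = 493.75 yr

493.75


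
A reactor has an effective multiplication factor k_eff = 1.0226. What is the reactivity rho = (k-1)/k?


rho = (k_eff - 1) / k_eff
rho = (1.0226 - 1) / 1.0226
rho = 0.022101

0.022101


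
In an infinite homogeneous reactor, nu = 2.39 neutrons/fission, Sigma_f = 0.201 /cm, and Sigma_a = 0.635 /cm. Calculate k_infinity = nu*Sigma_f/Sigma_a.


k_inf = nu * Sigma_f / Sigma_a
k_inf = 2.39 * 0.201 / 0.635
k_inf = 0.75652

0.75652


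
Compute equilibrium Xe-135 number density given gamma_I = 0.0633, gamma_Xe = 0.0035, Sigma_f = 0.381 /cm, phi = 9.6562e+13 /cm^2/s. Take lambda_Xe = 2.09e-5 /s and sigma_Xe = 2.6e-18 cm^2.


Xe_eq = (gamma_I + gamma_Xe) * Sigma_f * phi / (lambda_Xe + sigma_Xe * phi)
Numerator = (0.0633 + 0.0035) * 0.381 * 9.6562e+13 = 2.457580e+12
Denominator = 2.09e-5 + 2.6e-18 * 9.6562e+13 = 2.719612e-04
Xe_eq = 2.457580e+12 / 2.719612e-04 = 9.0365e+15 /cm^3

9.0365e+15


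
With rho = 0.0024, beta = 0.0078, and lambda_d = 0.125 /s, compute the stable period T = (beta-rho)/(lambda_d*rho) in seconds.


T = (beta - rho) / (lambda_d * rho)
T = (0.0078 - 0.0024) / (0.125 * 0.0024)
T = 18.000 s

18.000


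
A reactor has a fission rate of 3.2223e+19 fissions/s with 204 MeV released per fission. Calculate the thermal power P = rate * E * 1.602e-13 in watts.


P = fission_rate * E_MeV * 1.602e-13
P = 3.2223e+19 * 204 * 1.602e-13
P = 1.0531e+09 W

1.0531e+09


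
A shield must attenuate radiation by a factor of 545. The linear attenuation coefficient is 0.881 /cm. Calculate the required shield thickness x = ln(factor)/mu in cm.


x = ln(factor) / mu
x = ln(545) / 0.881
x = 7.1519 cm

7.1519


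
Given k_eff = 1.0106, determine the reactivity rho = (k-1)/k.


rho = (k_eff - 1) / k_eff
rho = (1.0106 - 1) / 1.0106
rho = 0.010489

0.010489


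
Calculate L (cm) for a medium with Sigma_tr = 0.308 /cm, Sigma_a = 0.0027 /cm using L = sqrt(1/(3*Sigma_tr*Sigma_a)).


D = 1 / (3 * Sigma_tr) = 1 / (3 * 0.308) = 1.082251 cm
L = sqrt(D / Sigma_a)
L = sqrt(1.082251 / 0.0027)
L = 20.021 cm

20.021


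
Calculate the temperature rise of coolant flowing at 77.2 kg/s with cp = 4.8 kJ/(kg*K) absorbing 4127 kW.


dT = Q / (m_dot * cp)
dT = 4127 / (77.2 * 4.8)
dT = 11.137 C

11.137


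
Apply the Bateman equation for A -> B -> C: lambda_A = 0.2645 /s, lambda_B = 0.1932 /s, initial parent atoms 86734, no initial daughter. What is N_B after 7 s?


N_B(t) = lambda_A * N_A0 / (lambda_B - lambda_A) * [exp(-lambda_A*t) - exp(-lambda_B*t)]
exp(-0.2645*7) = 0.1570015; exp(-0.1932*7) = 0.2586188
N_B = 0.2645 * 86734 / (0.1932 - 0.2645) * (0.1570015 - 0.2586188)
N_B = 32696

32696


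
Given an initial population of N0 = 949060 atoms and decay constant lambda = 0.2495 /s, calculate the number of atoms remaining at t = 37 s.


N = N0 * exp(-lambda * t)
N = 949060 * exp(-0.2495 * 37)
N = 92.919

92.919


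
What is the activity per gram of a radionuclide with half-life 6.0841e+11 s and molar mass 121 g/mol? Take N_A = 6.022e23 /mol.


lambda = ln(2) / t_half = ln(2) / 6.0841e+11 = 1.139276e-12 /s
SA = lambda * N_A / M
SA = 1.139276e-12 * 6.022e23 / 121
SA = 5.6700e+09 Bq/g

5.6700e+09


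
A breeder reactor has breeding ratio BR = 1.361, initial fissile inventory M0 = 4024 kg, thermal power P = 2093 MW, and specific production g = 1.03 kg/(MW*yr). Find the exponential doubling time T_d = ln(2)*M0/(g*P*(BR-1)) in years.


Breeding gain G = BR - 1 = 1.361 - 1 = 0.361
Fissile production rate = g * P * G = 1.03 * 2093 * 0.361 = 778.24019 kg/yr
T_d = ln(2) * M0 / (g * P * G)
T_d = ln(2) * 4024 / 778.24019 = 3.5840 yr

3.5840


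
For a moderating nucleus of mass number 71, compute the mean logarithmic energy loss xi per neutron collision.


xi = 1 + (A-1)^2/(2A) * ln((A-1)/(A+1))
xi = 1 + (71-1)^2/(2*71) * ln((71-1)/(71 +1))
xi = 0.027906

0.027906


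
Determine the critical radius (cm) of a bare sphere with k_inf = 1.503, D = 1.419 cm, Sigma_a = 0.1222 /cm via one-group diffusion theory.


L^2 = D / Sigma_a = 1.419 / 0.1222 = 11.61211 cm^2
B_m^2 = (k_inf - 1) / L^2 = (1.503 - 1) / 11.61211 = 0.04331685 /cm^2
For a bare sphere: B_g = pi/R, so R_c = pi / sqrt(B_m^2)
R_c = pi / sqrt(0.04331685) = 15.095 cm

15.095


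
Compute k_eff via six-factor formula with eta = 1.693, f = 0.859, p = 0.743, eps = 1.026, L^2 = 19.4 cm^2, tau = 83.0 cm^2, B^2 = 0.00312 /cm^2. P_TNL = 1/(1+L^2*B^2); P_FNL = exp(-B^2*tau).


k_inf = eta*f*p*eps = 1.693*0.859*0.743*1.026 = 1.108629
P_TNL = 1/(1 + L^2*B^2) = 1/(1 + 19.4*0.00312) = 0.9429265
P_FNL = exp(-B^2*tau) = exp(-0.00312*83.0) = 0.7718539
k_eff = k_inf * P_TNL * P_FNL = 1.108629 * 0.9429265 * 0.7718539
k_eff = 0.80686

0.80686


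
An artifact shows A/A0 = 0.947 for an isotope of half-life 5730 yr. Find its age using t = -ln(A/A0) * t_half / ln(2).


lambda = ln(2) / t_half = ln(2) / 5730 = 1.209681e-04 /yr
t = -ln(A/A0) / lambda
t = -ln(0.947) / 1.209681e-04
t = 450.17 yr

450.17


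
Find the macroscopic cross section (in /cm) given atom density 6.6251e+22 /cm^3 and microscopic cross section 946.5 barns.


Sigma = N * sigma_barns * 1e-24
Sigma = 6.6251e+22 * 946.5 * 1e-24
Sigma = 62.707 /cm

62.707


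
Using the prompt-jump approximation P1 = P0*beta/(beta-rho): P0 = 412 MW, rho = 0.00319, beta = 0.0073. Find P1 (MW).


P1/P0 = beta / (beta - rho)
P1/P0 = 0.0073 / (0.0073 - 0.00319) = 1.776156
P1 = 412 * 1.776156 = 731.78 MW

731.78


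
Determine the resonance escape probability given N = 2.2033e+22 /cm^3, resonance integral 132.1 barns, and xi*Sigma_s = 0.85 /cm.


p = exp(-N * I * 1e-24 / (xi*Sigma_s))
p = exp(-2.2033e+22 * 132.1 * 1e-24 / 0.85)
p = 0.032576

0.032576


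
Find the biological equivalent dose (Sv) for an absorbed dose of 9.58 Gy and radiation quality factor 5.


H = D * Q
H = 9.58 * 5
H = 47.900 Sv

47.900


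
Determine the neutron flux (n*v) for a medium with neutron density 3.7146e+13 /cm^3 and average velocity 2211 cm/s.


phi = n * v
phi = 3.7146e+13 * 2211
phi = 8.2130e+16 /cm^2/s

8.2130e+16


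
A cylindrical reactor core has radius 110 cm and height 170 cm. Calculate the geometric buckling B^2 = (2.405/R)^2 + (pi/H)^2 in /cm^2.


B^2 = (2.405/R)^2 + (pi/H)^2
B^2 = (2.405/110)^2 + (pi/170)^2
B^2 = 8.1953e-04 /cm^2

8.1953e-04


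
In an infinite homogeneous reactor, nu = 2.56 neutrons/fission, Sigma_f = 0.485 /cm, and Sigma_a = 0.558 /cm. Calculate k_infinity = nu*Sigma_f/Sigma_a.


k_inf = nu * Sigma_f / Sigma_a
k_inf = 2.56 * 0.485 / 0.558
k_inf = 2.2251

2.2251


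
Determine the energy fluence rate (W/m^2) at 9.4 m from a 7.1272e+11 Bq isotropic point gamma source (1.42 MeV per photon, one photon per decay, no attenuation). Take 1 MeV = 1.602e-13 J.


psi = A * E * 1.602e-13 / (4*pi*r^2)
psi = 7.1272e+11 * 1.42 * 1.602e-13 / (4*pi*9.4^2)
psi = 1.4602e-04 W/m^2

1.4602e-04


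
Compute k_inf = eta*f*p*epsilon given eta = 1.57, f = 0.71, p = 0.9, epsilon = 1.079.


k_inf = eta * f * p * epsilon
k_inf = 1.57 * 0.71 * 0.9 * 1.079
k_inf = 1.0825

1.0825


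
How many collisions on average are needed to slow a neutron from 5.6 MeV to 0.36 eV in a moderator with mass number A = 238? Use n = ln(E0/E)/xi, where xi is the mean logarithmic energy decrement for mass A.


xi = 1 + (A-1)^2/(2A)*ln((A-1)/(A+1)) = 0.008379872 (for A = 238)
n = ln(E0/E) / xi
n = ln(5.6e6 / 0.36) / 0.008379872
n = ln(1.555556e+07) / 0.008379872 = 1976.2

1976.2


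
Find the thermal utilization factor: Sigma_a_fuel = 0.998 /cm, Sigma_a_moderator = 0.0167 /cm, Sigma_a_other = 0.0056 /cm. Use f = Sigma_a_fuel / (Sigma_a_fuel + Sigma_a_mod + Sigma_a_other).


f = Sigma_a_fuel / (Sigma_a_fuel + Sigma_a_mod + Sigma_a_other)
f = 0.998 / (0.998 + 0.0167 + 0.0056)
f = 0.97814

0.97814


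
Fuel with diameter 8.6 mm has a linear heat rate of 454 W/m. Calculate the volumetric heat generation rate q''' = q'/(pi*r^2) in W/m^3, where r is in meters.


r = D / 2 / 1000 = 8.6 / 2 / 1000 = 0.0043 m
q''' = q' / (pi * r^2)
q''' = 454 / (pi * 0.0043^2)
q''' = 7.8157e+06 W/m^3

7.8157e+06


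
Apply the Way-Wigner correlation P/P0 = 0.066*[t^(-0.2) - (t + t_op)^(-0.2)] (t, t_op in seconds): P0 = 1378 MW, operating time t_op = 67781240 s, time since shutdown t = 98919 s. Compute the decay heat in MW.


P/P0 = 0.066 * [t^(-0.2) - (t + t_op)^(-0.2)]
P/P0 = 0.066 * [98919^(-0.2) - (98919 + 67781240)^(-0.2)]
P/P0 = 0.066 * [0.1002176 - 0.02714260] = 0.004822950
P = 1378 * 0.004822950 = 6.6460 MW

6.6460


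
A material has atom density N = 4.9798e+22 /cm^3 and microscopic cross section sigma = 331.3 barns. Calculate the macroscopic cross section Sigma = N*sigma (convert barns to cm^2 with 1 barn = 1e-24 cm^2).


Sigma = N * sigma_barns * 1e-24
Sigma = 4.9798e+22 * 331.3 * 1e-24
Sigma = 16.498 /cm

16.498


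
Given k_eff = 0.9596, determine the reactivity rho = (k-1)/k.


rho = (k_eff - 1) / k_eff
rho = (0.9596 - 1) / 0.9596
rho = -0.042101

-0.042101


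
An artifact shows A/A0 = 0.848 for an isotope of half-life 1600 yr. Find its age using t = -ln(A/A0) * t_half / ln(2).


lambda = ln(2) / t_half = ln(2) / 1600 = 4.332170e-04 /yr
t = -ln(A/A0) / lambda
t = -ln(0.848) / 4.332170e-04
t = 380.58 yr

380.58


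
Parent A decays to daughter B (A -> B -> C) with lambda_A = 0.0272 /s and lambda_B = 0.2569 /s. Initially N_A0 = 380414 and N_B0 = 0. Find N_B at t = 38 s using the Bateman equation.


N_B(t) = lambda_A * N_A0 / (lambda_B - lambda_A) * [exp(-lambda_A*t) - exp(-lambda_B*t)]
exp(-0.0272*38) = 0.3557240; exp(-0.2569*38) = 5.758779e-05
N_B = 0.0272 * 380414 / (0.2569 - 0.0272) * (0.3557240 - 5.758779e-05)
N_B = 16022

16022


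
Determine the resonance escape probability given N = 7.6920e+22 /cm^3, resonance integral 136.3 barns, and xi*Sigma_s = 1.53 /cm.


p = exp(-N * I * 1e-24 / (xi*Sigma_s))
p = exp(-7.6920e+22 * 136.3 * 1e-24 / 1.53)
p = 0.0010569

0.0010569


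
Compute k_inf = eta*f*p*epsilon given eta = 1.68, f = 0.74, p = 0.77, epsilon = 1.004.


k_inf = eta * f * p * epsilon
k_inf = 1.68 * 0.74 * 0.77 * 1.004
k_inf = 0.96109

0.96109


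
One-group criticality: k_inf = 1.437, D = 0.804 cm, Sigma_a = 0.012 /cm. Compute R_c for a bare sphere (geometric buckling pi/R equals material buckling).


L^2 = D / Sigma_a = 0.804 / 0.012 = 67.00000 cm^2
B_m^2 = (k_inf - 1) / L^2 = (1.437 - 1) / 67.00000 = 0.006522388 /cm^2
For a bare sphere: B_g = pi/R, so R_c = pi / sqrt(B_m^2)
R_c = pi / sqrt(0.006522388) = 38.900 cm

38.900


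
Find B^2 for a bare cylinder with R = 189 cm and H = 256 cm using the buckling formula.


B^2 = (2.405/R)^2 + (pi/H)^2
B^2 = (2.405/189)^2 + (pi/256)^2
B^2 = 3.1252e-04 /cm^2

3.1252e-04


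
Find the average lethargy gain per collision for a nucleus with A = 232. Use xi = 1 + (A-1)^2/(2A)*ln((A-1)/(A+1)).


xi = 1 + (A-1)^2/(2A) * ln((A-1)/(A+1))
xi = 1 + (232-1)^2/(2*232) * ln((232-1)/(232 +1))
xi = 0.0085960

0.0085960


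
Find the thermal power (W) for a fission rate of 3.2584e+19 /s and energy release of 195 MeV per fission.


P = fission_rate * E_MeV * 1.602e-13
P = 3.2584e+19 * 195 * 1.602e-13
P = 1.0179e+09 W

1.0179e+09


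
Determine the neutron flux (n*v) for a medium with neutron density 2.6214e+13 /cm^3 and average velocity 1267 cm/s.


phi = n * v
phi = 2.6214e+13 * 1267
phi = 3.3213e+16 /cm^2/s

3.3213e+16


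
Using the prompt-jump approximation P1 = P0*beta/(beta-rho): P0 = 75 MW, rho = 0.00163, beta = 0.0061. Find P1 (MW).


P1/P0 = beta / (beta - rho)
P1/P0 = 0.0061 / (0.0061 - 0.00163) = 1.364653
P1 = 75 * 1.364653 = 102.35 MW

102.35


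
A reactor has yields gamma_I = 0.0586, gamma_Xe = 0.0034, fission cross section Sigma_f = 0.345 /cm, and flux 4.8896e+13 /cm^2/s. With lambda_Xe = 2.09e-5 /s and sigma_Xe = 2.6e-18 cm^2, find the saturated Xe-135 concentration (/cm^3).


Xe_eq = (gamma_I + gamma_Xe) * Sigma_f * phi / (lambda_Xe + sigma_Xe * phi)
Numerator = (0.0586 + 0.0034) * 0.345 * 4.8896e+13 = 1.045885e+12
Denominator = 2.09e-5 + 2.6e-18 * 4.8896e+13 = 1.480296e-04
Xe_eq = 1.045885e+12 / 1.480296e-04 = 7.0654e+15 /cm^3

7.0654e+15


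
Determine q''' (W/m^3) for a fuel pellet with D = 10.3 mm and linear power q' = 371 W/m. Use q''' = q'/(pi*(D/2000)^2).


r = D / 2 / 1000 = 10.3 / 2 / 1000 = 0.00515 m
q''' = q' / (pi * r^2)
q''' = 371 / (pi * 0.00515^2)
q''' = 4.4526e+06 W/m^3

4.4526e+06


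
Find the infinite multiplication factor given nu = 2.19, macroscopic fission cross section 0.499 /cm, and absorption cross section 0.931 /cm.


k_inf = nu * Sigma_f / Sigma_a
k_inf = 2.19 * 0.499 / 0.931
k_inf = 1.1738

1.1738


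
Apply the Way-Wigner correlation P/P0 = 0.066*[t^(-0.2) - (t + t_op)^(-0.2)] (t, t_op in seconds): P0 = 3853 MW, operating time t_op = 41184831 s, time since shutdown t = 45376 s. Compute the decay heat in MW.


P/P0 = 0.066 * [t^(-0.2) - (t + t_op)^(-0.2)]
P/P0 = 0.066 * [45376^(-0.2) - (45376 + 41184831)^(-0.2)]
P/P0 = 0.066 * [0.1171210 - 0.02998865] = 0.005750735
P = 3853 * 0.005750735 = 22.158 MW

22.158


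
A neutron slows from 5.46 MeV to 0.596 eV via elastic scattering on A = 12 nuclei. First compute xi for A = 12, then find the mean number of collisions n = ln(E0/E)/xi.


xi = 1 + (A-1)^2/(2A)*ln((A-1)/(A+1)) = 0.1577690 (for A = 12)
n = ln(E0/E) / xi
n = ln(5.46e6 / 0.596) / 0.1577690
n = ln(9.161074e+06) / 0.1577690 = 101.61

101.61


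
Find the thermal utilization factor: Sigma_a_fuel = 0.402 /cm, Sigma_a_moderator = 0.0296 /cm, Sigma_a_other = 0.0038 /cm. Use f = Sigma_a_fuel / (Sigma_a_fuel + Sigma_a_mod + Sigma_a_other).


f = Sigma_a_fuel / (Sigma_a_fuel + Sigma_a_mod + Sigma_a_other)
f = 0.402 / (0.402 + 0.0296 + 0.0038)
f = 0.92329

0.92329


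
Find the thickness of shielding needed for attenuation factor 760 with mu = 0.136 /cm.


x = ln(factor) / mu
x = ln(760) / 0.136
x = 48.774 cm

48.774


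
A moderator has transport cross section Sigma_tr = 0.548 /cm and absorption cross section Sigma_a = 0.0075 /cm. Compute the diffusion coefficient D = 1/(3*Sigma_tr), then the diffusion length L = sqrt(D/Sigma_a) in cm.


D = 1 / (3 * Sigma_tr) = 1 / (3 * 0.548) = 0.6082725 cm
L = sqrt(D / Sigma_a)
L = sqrt(0.6082725 / 0.0075)
L = 9.0057 cm

9.0057


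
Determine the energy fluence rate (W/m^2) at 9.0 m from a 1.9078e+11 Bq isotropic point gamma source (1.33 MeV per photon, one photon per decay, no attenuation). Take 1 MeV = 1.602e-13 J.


psi = A * E * 1.602e-13 / (4*pi*r^2)
psi = 1.9078e+11 * 1.33 * 1.602e-13 / (4*pi*9.0^2)
psi = 3.9935e-05 W/m^2

3.9935e-05


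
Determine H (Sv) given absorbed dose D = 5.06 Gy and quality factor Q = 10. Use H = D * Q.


H = D * Q
H = 5.06 * 10
H = 50.600 Sv

50.600


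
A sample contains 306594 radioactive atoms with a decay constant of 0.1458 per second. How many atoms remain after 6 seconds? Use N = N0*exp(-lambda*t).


N = N0 * exp(-lambda * t)
N = 306594 * exp(-0.1458 * 6)
N = 127833

127833


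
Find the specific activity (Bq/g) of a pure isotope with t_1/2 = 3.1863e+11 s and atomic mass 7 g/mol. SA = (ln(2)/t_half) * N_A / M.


lambda = ln(2) / t_half = ln(2) / 3.1863e+11 = 2.175398e-12 /s
SA = lambda * N_A / M
SA = 2.175398e-12 * 6.022e23 / 7
SA = 1.8715e+11 Bq/g

1.8715e+11


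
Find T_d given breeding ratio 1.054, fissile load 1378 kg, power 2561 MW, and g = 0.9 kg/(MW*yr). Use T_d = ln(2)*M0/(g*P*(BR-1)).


Breeding gain G = BR - 1 = 1.054 - 1 = 0.054
Fissile production rate = g * P * G = 0.9 * 2561 * 0.054 = 124.4646 kg/yr
T_d = ln(2) * M0 / (g * P * G)
T_d = ln(2) * 1378 / 124.4646 = 7.6741 yr

7.6741


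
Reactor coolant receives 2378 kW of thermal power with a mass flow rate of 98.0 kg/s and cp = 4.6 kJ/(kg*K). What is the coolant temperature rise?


dT = Q / (m_dot * cp)
dT = 2378 / (98.0 * 4.6)
dT = 5.2751 C

5.2751


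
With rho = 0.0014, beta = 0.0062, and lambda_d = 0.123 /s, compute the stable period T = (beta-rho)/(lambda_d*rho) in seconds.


T = (beta - rho) / (lambda_d * rho)
T = (0.0062 - 0.0014) / (0.123 * 0.0014)
T = 27.875 s

27.875


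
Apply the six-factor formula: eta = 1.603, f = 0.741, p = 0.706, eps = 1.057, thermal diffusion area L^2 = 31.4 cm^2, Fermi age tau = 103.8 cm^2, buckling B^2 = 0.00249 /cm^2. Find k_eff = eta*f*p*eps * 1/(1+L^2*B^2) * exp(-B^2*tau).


k_inf = eta*f*p*eps = 1.603*0.741*0.706*1.057 = 0.8864034
P_TNL = 1/(1 + L^2*B^2) = 1/(1 + 31.4*0.00249) = 0.9274838
P_FNL = exp(-B^2*tau) = exp(-0.00249*103.8) = 0.7722384
k_eff = k_inf * P_TNL * P_FNL = 0.8864034 * 0.9274838 * 0.7722384
k_eff = 0.63488

0.63488


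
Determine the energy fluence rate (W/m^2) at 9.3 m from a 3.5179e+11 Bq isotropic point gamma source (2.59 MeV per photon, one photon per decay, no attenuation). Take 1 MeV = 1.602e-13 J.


psi = A * E * 1.602e-13 / (4*pi*r^2)
psi = 3.5179e+11 * 2.59 * 1.602e-13 / (4*pi*9.3^2)
psi = 1.3430e-04 W/m^2

1.3430e-04


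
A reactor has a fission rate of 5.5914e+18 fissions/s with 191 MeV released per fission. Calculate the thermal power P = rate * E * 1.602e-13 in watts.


P = fission_rate * E_MeV * 1.602e-13
P = 5.5914e+18 * 191 * 1.602e-13
P = 1.7109e+08 W

1.7109e+08


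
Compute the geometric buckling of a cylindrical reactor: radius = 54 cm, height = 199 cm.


B^2 = (2.405/R)^2 + (pi/H)^2
B^2 = (2.405/54)^2 + (pi/199)^2
B^2 = 0.0022328 /cm^2

0.0022328


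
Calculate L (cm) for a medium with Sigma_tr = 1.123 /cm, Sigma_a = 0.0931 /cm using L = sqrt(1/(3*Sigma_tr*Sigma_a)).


D = 1 / (3 * Sigma_tr) = 1 / (3 * 1.123) = 0.2968240 cm
L = sqrt(D / Sigma_a)
L = sqrt(0.2968240 / 0.0931)
L = 1.7856 cm

1.7856


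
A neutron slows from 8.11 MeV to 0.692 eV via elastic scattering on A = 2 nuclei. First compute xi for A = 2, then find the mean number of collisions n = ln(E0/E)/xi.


xi = 1 + (A-1)^2/(2A)*ln((A-1)/(A+1)) = 0.7253469 (for A = 2)
n = ln(E0/E) / xi
n = ln(8.11e6 / 0.692) / 0.7253469
n = ln(1.171965e+07) / 0.7253469 = 22.440

22.440


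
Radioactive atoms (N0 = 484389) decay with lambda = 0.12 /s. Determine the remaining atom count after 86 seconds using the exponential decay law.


N = N0 * exp(-lambda * t)
N = 484389 * exp(-0.12 * 86)
N = 15.969

15.969


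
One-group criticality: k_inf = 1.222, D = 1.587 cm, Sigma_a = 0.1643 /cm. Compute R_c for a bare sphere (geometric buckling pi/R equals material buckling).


L^2 = D / Sigma_a = 1.587 / 0.1643 = 9.659160 cm^2
B_m^2 = (k_inf - 1) / L^2 = (1.222 - 1) / 9.659160 = 0.02298337 /cm^2
For a bare sphere: B_g = pi/R, so R_c = pi / sqrt(B_m^2)
R_c = pi / sqrt(0.02298337) = 20.723 cm

20.723


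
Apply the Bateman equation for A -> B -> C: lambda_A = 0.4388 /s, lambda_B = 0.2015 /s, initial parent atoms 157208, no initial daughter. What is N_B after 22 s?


N_B(t) = lambda_A * N_A0 / (lambda_B - lambda_A) * [exp(-lambda_A*t) - exp(-lambda_B*t)]
exp(-0.4388*22) = 6.419405e-05; exp(-0.2015*22) = 0.01187880
N_B = 0.4388 * 157208 / (0.2015 - 0.4388) * (6.419405e-05 - 0.01187880)
N_B = 3434.5

3434.5


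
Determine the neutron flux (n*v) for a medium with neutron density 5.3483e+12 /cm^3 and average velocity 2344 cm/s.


phi = n * v
phi = 5.3483e+12 * 2344
phi = 1.2536e+16 /cm^2/s

1.2536e+16


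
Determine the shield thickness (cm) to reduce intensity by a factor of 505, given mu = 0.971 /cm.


x = ln(factor) / mu
x = ln(505) / 0.971
x = 6.4105 cm

6.4105


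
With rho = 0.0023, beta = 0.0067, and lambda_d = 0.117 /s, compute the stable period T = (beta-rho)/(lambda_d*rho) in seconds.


T = (beta - rho) / (lambda_d * rho)
T = (0.0067 - 0.0023) / (0.117 * 0.0023)
T = 16.351 s

16.351


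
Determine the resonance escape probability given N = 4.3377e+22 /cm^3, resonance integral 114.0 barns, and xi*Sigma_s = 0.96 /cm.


p = exp(-N * I * 1e-24 / (xi*Sigma_s))
p = exp(-4.3377e+22 * 114.0 * 1e-24 / 0.96)
p = 0.0057935

0.0057935


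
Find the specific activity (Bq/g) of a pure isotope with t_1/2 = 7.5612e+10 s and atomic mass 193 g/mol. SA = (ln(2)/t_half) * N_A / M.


lambda = ln(2) / t_half = ln(2) / 7.5612e+10 = 9.167158e-12 /s
SA = lambda * N_A / M
SA = 9.167158e-12 * 6.022e23 / 193
SA = 2.8603e+10 Bq/g

2.8603e+10


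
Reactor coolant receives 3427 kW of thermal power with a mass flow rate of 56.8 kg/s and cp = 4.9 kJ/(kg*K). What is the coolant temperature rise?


dT = Q / (m_dot * cp)
dT = 3427 / (56.8 * 4.9)
dT = 12.313 C

12.313


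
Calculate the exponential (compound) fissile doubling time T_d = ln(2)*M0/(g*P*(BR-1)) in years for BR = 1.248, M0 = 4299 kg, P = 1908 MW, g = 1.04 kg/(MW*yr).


Breeding gain G = BR - 1 = 1.248 - 1 = 0.248
Fissile production rate = g * P * G = 1.04 * 1908 * 0.248 = 492.11136 kg/yr
T_d = ln(2) * M0 / (g * P * G)
T_d = ln(2) * 4299 / 492.11136 = 6.0552 yr

6.0552


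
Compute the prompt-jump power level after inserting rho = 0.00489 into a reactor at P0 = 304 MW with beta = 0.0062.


P1/P0 = beta / (beta - rho)
P1/P0 = 0.0062 / (0.0062 - 0.00489) = 4.732824
P1 = 304 * 4.732824 = 1438.8 MW

1438.8


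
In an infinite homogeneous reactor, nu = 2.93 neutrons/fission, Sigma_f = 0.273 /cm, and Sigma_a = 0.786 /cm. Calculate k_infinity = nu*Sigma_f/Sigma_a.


k_inf = nu * Sigma_f / Sigma_a
k_inf = 2.93 * 0.273 / 0.786
k_inf = 1.0177

1.0177


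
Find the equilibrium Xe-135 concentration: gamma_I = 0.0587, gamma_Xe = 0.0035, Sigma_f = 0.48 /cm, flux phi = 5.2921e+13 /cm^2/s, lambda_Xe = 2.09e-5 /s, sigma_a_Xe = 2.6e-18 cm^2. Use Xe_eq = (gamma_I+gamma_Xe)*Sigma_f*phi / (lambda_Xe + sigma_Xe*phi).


Xe_eq = (gamma_I + gamma_Xe) * Sigma_f * phi / (lambda_Xe + sigma_Xe * phi)
Numerator = (0.0587 + 0.0035) * 0.48 * 5.2921e+13 = 1.580009e+12
Denominator = 2.09e-5 + 2.6e-18 * 5.2921e+13 = 1.584946e-04
Xe_eq = 1.580009e+12 / 1.584946e-04 = 9.9689e+15 /cm^3

9.9689e+15


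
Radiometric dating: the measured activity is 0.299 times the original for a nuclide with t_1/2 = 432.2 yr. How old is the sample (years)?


lambda = ln(2) / t_half = ln(2) / 432.2 = 0.001603765 /yr
t = -ln(A/A0) / lambda
t = -ln(0.299) / 0.001603765
t = 752.80 yr

752.80


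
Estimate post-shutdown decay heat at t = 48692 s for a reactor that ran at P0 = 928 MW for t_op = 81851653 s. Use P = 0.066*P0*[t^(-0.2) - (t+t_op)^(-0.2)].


P/P0 = 0.066 * [t^(-0.2) - (t + t_op)^(-0.2)]
P/P0 = 0.066 * [48692^(-0.2) - (48692 + 81851653)^(-0.2)]
P/P0 = 0.066 * [0.1154805 - 0.02614224] = 0.005896325
P = 928 * 0.005896325 = 5.4718 MW

5.4718


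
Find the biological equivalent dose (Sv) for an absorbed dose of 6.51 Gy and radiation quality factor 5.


H = D * Q
H = 6.51 * 5
H = 32.550 Sv

32.550


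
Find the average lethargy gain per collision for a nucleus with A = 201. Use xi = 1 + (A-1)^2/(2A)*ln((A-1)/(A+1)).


xi = 1 + (A-1)^2/(2A) * ln((A-1)/(A+1))
xi = 1 + (201-1)^2/(2*201) * ln((201-1)/(201 +1))
xi = 0.0099173

0.0099173


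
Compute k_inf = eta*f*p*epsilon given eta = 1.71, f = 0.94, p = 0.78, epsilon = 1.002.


k_inf = eta * f * p * epsilon
k_inf = 1.71 * 0.94 * 0.78 * 1.002
k_inf = 1.2563

1.2563


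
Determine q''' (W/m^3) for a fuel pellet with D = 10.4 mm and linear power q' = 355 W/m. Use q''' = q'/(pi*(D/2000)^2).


r = D / 2 / 1000 = 10.4 / 2 / 1000 = 0.0052 m
q''' = q' / (pi * r^2)
q''' = 355 / (pi * 0.0052^2)
q''' = 4.1790e+06 W/m^3

4.1790e+06


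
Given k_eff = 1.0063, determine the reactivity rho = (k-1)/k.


rho = (k_eff - 1) / k_eff
rho = (1.0063 - 1) / 1.0063
rho = 0.0062606

0.0062606


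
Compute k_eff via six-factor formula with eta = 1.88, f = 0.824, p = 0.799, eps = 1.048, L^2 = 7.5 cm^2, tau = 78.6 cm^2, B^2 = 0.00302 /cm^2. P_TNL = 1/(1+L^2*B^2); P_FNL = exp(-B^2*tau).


k_inf = eta*f*p*eps = 1.88*0.824*0.799*1.048 = 1.297159
P_TNL = 1/(1 + L^2*B^2) = 1/(1 + 7.5*0.00302) = 0.9778517
P_FNL = exp(-B^2*tau) = exp(-0.00302*78.6) = 0.7886978
k_eff = k_inf * P_TNL * P_FNL = 1.297159 * 0.9778517 * 0.7886978
k_eff = 1.0004

1.0004


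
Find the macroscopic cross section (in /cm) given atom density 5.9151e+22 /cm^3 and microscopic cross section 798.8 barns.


Sigma = N * sigma_barns * 1e-24
Sigma = 5.9151e+22 * 798.8 * 1e-24
Sigma = 47.250 /cm

47.250


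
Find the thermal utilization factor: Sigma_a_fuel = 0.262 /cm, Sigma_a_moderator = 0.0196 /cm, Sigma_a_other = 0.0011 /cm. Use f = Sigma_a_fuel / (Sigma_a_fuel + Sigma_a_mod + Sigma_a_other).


f = Sigma_a_fuel / (Sigma_a_fuel + Sigma_a_mod + Sigma_a_other)
f = 0.262 / (0.262 + 0.0196 + 0.0011)
f = 0.92678

0.92678


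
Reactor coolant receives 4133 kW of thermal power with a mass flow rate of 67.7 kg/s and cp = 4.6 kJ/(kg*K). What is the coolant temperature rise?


dT = Q / (m_dot * cp)
dT = 4133 / (67.7 * 4.6)
dT = 13.271 C

13.271


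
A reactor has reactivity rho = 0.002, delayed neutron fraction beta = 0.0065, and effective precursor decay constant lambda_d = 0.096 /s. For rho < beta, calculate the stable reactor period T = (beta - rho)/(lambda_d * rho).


T = (beta - rho) / (lambda_d * rho)
T = (0.0065 - 0.002) / (0.096 * 0.002)
T = 23.437 s

23.437


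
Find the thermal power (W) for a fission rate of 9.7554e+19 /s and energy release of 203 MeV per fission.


P = fission_rate * E_MeV * 1.602e-13
P = 9.7554e+19 * 203 * 1.602e-13
P = 3.1725e+09 W

3.1725e+09


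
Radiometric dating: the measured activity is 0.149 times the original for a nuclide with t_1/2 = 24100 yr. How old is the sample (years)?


lambda = ln(2) / t_half = ln(2) / 24100 = 2.876129e-05 /yr
t = -ln(A/A0) / lambda
t = -ln(0.149) / 2.876129e-05
t = 66193 yr

66193


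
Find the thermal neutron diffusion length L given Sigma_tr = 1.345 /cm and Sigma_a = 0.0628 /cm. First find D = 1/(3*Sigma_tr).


D = 1 / (3 * Sigma_tr) = 1 / (3 * 1.345) = 0.2478315 cm
L = sqrt(D / Sigma_a)
L = sqrt(0.2478315 / 0.0628)
L = 1.9865 cm

1.9865


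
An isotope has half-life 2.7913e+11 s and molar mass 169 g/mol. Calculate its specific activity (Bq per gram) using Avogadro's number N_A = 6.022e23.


lambda = ln(2) / t_half = ln(2) / 2.7913e+11 = 2.483241e-12 /s
SA = lambda * N_A / M
SA = 2.483241e-12 * 6.022e23 / 169
SA = 8.8486e+09 Bq/g

8.8486e+09


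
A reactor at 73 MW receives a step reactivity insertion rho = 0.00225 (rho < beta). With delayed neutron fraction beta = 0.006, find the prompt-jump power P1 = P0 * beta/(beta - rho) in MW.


P1/P0 = beta / (beta - rho)
P1/P0 = 0.006 / (0.006 - 0.00225) = 1.600000
P1 = 73 * 1.600000 = 116.80 MW

116.80


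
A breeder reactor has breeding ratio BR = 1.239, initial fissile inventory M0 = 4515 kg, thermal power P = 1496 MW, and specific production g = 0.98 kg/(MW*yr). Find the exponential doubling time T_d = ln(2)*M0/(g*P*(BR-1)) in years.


Breeding gain G = BR - 1 = 1.239 - 1 = 0.239
Fissile production rate = g * P * G = 0.98 * 1496 * 0.239 = 350.39312 kg/yr
T_d = ln(2) * M0 / (g * P * G)
T_d = ln(2) * 4515 / 350.39312 = 8.9316 yr

8.9316


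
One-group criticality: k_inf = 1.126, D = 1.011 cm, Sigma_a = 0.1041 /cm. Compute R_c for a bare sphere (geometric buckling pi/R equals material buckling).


L^2 = D / Sigma_a = 1.011 / 0.1041 = 9.711816 cm^2
B_m^2 = (k_inf - 1) / L^2 = (1.126 - 1) / 9.711816 = 0.01297389 /cm^2
For a bare sphere: B_g = pi/R, so R_c = pi / sqrt(B_m^2)
R_c = pi / sqrt(0.01297389) = 27.581 cm

27.581


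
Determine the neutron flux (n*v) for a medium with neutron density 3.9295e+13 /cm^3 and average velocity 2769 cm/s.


phi = n * v
phi = 3.9295e+13 * 2769
phi = 1.0881e+17 /cm^2/s

1.0881e+17


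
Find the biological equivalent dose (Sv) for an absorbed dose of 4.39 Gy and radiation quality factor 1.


H = D * Q
H = 4.39 * 1
H = 4.3900 Sv

4.3900


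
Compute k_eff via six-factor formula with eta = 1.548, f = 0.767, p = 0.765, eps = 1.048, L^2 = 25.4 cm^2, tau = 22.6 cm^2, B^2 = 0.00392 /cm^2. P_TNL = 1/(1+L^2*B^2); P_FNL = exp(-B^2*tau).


k_inf = eta*f*p*eps = 1.548*0.767*0.765*1.048 = 0.9518950
P_TNL = 1/(1 + L^2*B^2) = 1/(1 + 25.4*0.00392) = 0.9094481
P_FNL = exp(-B^2*tau) = exp(-0.00392*22.6) = 0.9152189
k_eff = k_inf * P_TNL * P_FNL = 0.9518950 * 0.9094481 * 0.9152189
k_eff = 0.79230

0.79230


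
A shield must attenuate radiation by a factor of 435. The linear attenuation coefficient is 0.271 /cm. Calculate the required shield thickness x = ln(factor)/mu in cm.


x = ln(factor) / mu
x = ln(435) / 0.271
x = 22.418 cm

22.418


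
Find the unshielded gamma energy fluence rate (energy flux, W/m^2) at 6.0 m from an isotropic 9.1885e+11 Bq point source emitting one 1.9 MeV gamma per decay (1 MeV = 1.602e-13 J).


psi = A * E * 1.602e-13 / (4*pi*r^2)
psi = 9.1885e+11 * 1.9 * 1.602e-13 / (4*pi*6.0^2)
psi = 6.1823e-04 W/m^2

6.1823e-04


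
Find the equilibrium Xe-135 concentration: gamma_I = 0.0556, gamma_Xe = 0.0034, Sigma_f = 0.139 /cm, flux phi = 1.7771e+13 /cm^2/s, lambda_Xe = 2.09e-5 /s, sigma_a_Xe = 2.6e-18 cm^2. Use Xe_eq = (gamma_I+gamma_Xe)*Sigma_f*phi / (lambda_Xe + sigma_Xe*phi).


Xe_eq = (gamma_I + gamma_Xe) * Sigma_f * phi / (lambda_Xe + sigma_Xe * phi)
Numerator = (0.0556 + 0.0034) * 0.139 * 1.7771e+13 = 1.457400e+11
Denominator = 2.09e-5 + 2.6e-18 * 1.7771e+13 = 6.710460e-05
Xe_eq = 1.457400e+11 / 6.710460e-05 = 2.1718e+15 /cm^3

2.1718e+15


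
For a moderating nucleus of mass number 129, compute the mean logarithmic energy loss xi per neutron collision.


xi = 1 + (A-1)^2/(2A) * ln((A-1)/(A+1))
xi = 1 + (129-1)^2/(2*129) * ln((129-1)/(129 +1))
xi = 0.015424

0.015424


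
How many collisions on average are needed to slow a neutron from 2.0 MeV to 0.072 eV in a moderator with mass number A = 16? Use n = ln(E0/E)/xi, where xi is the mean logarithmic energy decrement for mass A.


xi = 1 + (A-1)^2/(2A)*ln((A-1)/(A+1)) = 0.1199467 (for A = 16)
n = ln(E0/E) / xi
n = ln(2.0e6 / 0.072) / 0.1199467
n = ln(2.777778e+07) / 0.1199467 = 142.89

142.89


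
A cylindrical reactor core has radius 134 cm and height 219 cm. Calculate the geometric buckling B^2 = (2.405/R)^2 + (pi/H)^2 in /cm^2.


B^2 = (2.405/R)^2 + (pi/H)^2
B^2 = (2.405/134)^2 + (pi/219)^2
B^2 = 5.2791e-04 /cm^2

5.2791e-04


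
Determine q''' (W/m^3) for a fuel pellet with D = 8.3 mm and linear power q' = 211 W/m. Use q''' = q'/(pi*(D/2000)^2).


r = D / 2 / 1000 = 8.3 / 2 / 1000 = 0.00415 m
q''' = q' / (pi * r^2)
q''' = 211 / (pi * 0.00415^2)
q''' = 3.8997e+06 W/m^3

3.8997e+06


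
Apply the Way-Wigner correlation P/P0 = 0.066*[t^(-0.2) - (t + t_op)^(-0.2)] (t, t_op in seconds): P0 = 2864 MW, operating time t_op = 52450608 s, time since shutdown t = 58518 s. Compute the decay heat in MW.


P/P0 = 0.066 * [t^(-0.2) - (t + t_op)^(-0.2)]
P/P0 = 0.066 * [58518^(-0.2) - (58518 + 52450608)^(-0.2)]
P/P0 = 0.066 * [0.1113120 - 0.02857282] = 0.005460786
P = 2864 * 0.005460786 = 15.640 MW

15.640


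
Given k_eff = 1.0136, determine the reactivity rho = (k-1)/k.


rho = (k_eff - 1) / k_eff
rho = (1.0136 - 1) / 1.0136
rho = 0.013418

0.013418


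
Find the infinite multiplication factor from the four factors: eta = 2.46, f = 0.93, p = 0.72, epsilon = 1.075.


k_inf = eta * f * p * epsilon
k_inf = 2.46 * 0.93 * 0.72 * 1.075
k_inf = 1.7708

1.7708


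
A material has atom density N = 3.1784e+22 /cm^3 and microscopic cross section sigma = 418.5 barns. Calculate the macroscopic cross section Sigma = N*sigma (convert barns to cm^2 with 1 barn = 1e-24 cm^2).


Sigma = N * sigma_barns * 1e-24
Sigma = 3.1784e+22 * 418.5 * 1e-24
Sigma = 13.302 /cm

13.302


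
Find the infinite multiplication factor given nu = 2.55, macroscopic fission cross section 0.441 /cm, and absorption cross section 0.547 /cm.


k_inf = nu * Sigma_f / Sigma_a
k_inf = 2.55 * 0.441 / 0.547
k_inf = 2.0559

2.0559


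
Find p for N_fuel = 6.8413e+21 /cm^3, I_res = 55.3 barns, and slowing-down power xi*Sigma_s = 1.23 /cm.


p = exp(-N * I * 1e-24 / (xi*Sigma_s))
p = exp(-6.8413e+21 * 55.3 * 1e-24 / 1.23)
p = 0.73522

0.73522
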